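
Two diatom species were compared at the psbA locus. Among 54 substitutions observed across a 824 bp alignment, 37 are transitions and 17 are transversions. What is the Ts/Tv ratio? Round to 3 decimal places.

2.176

R = 37/17 = 2.176470… ≈ 2.176 (to 3 d.p.).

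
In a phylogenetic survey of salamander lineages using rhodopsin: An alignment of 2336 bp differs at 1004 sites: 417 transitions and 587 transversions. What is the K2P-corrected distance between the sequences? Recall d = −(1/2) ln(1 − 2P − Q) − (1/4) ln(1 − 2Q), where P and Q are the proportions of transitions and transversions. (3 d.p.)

P = 417/2336 ≈ 0.17851 and Q = 587/2336 ≈ 0.251284.
Under the Kimura two-parameter model, d = −½ ln(1 − 2P − Q) − ¼ ln(1 − 2Q).
1 − 2P − Q = 0.391696, giving −½ ln(0.391696) = 0.468635.
1 − 2Q = 0.497432, giving −¼ ln(0.497432) = 0.174574.
d = 0.468635 + 0.174574 = 0.643209.

0.643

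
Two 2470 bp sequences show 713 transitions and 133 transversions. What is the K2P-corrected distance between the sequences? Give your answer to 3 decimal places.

0.527

P = 713/2470 ≈ 0.288664 and Q = 133/2470 ≈ 0.053846.
Under the Kimura two-parameter model, d = −½ ln(1 − 2P − Q) − ¼ ln(1 − 2Q).
1 − 2P − Q = 0.368826, giving −½ ln(0.368826) = 0.498715.
1 − 2Q = 0.892308, giving −¼ ln(0.892308) = 0.028486.
d = 0.498715 + 0.028486 = 0.527201.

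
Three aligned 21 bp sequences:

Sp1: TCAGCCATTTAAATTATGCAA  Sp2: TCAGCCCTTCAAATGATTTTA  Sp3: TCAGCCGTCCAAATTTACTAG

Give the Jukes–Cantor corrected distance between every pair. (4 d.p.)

d(Sp1,Sp2) = 0.3597, d(Sp1,Sp3) = 0.5319, d(Sp2,Sp3) = 0.5319

Sp1–Sp2: 6/21 sites differ → p ≈ 0.285714, d = −0.75 ln(1 − 0.380952) = 0.359679 ≈ 0.3597.
Sp1–Sp3: 8/21 sites differ → p ≈ 0.380952, d = −0.75 ln(1 − 0.507936) = 0.531860 ≈ 0.5319.
Sp2–Sp3: 8/21 sites differ → p ≈ 0.380952, d = −0.75 ln(1 − 0.507936) = 0.531860 ≈ 0.5319.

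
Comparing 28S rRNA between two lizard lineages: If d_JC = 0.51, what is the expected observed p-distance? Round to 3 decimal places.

p = (3/4)(1 − e^(−4d/3)) = 0.75 × (1 − e^(-0.68)) = 0.75 × (1 − 0.506617) = 0.370037.

0.370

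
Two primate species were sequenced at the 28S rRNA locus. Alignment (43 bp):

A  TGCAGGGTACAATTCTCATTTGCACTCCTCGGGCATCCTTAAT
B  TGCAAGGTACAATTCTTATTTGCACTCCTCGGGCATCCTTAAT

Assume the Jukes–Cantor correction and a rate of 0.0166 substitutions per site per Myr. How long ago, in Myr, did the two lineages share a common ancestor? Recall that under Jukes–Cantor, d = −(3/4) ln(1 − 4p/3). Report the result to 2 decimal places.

The sequences differ at 2 of 43 sites (5, 17), so p = 2/43 ≈ 0.046512.
d = −(3/4) ln(1 − 4p/3) = −0.75 ln(1 − 0.062016) = −0.75 ln(0.937984)
  = −0.75 × (-0.064022) = 0.048017 substitutions/site.
Under a molecular clock d = 2μt, so t = d/(2μ) = 0.048017 / (2 × 0.0166) = 1.45 Myr.

1.45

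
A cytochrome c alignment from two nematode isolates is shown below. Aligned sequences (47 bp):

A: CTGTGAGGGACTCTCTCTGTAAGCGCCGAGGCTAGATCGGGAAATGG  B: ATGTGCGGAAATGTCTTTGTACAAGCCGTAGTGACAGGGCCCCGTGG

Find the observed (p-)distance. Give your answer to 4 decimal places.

0.4468

The sequences differ at 21 of 47 positions.
p = 21/47 = 0.446808… ≈ 0.4468 (to 4 d.p.).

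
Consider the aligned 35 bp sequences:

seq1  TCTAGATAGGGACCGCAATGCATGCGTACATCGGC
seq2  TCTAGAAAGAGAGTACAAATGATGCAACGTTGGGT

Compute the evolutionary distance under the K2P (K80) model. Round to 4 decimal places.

Of 35 sites, 5 differences are transitions and 10 are transversions, so P = 5/35 ≈ 0.142857 and Q = 10/35 ≈ 0.285714.
Under the Kimura two-parameter model, d = −½ ln(1 − 2P − Q) − ¼ ln(1 − 2Q).
1 − 2P − Q = 0.428572, giving −½ ln(0.428572) = 0.423648.
1 − 2Q = 0.428572, giving −¼ ln(0.428572) = 0.211824.
d = 0.423648 + 0.211824 = 0.635472.

0.6355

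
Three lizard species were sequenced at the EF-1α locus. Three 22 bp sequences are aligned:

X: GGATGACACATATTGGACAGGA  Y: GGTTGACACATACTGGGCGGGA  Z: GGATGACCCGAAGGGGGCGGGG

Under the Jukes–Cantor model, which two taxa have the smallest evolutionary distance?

X–Y: 4/22 differ, p = 0.182, d = 0.208.
X–Z: 8/22 differ, p = 0.364, d = 0.497.
Y–Z: 7/22 differ, p = 0.318, d = 0.414.
The smallest distance is between X and Y.

X and Y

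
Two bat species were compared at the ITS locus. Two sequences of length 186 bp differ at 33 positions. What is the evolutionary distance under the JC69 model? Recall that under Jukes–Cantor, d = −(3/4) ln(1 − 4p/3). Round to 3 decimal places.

p = 33/186 ≈ 0.177419.
d = −(3/4) ln(1 − 4p/3) = −0.75 ln(1 − 0.236559) = −0.75 ln(0.763441)
  = −0.75 × (-0.269919) = 0.202439 substitutions/site.

0.202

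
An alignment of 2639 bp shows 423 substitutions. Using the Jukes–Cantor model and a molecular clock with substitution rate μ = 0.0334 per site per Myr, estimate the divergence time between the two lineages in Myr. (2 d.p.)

2.70

p = 423/2639 ≈ 0.160288.
d = −(3/4) ln(1 − 4p/3) = −0.75 ln(1 − 0.213717) = −0.75 ln(0.786283)
  = −0.75 × (-0.240439) = 0.180329 substitutions/site.
Under a molecular clock d = 2μt, so t = d/(2μ) = 0.180329 / (2 × 0.0334) = 2.70 Myr.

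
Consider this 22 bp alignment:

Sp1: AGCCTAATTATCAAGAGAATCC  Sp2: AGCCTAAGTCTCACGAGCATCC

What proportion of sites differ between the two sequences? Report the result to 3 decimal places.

0.182

The sequences differ at 4 of 22 positions (sites 8, 10, 14, 18).
p = 4/22 = 0.181818… ≈ 0.182 (to 3 d.p.).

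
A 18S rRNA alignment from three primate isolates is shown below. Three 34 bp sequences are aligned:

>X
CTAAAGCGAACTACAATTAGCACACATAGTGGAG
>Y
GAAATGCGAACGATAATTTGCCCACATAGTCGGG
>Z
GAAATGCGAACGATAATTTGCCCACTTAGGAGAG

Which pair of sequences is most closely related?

X–Y: 9/34 differ, p = 0.265, d = 0.326.
X–Z: 10/34 differ, p = 0.294, d = 0.373.
Y–Z: 4/34 differ, p = 0.118, d = 0.128.
The smallest distance is between Y and Z.

Y and Z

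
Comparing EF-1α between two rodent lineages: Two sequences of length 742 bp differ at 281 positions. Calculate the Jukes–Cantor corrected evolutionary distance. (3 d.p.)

0.527

p = 281/742 ≈ 0.378706.
d = −(3/4) ln(1 − 4p/3) = −0.75 ln(1 − 0.504941) = −0.75 ln(0.495059)
  = −0.75 × (-0.703078) = 0.527309 substitutions/site.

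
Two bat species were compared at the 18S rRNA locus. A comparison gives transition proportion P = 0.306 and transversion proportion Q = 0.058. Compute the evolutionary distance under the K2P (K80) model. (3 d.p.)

Under the Kimura two-parameter model, d = −½ ln(1 − 2P − Q) − ¼ ln(1 − 2Q).
1 − 2P − Q = 0.33, giving −½ ln(0.33) = 0.554331.
1 − 2Q = 0.884, giving −¼ ln(0.884) = 0.030825.
d = 0.554331 + 0.030825 = 0.585156.

0.585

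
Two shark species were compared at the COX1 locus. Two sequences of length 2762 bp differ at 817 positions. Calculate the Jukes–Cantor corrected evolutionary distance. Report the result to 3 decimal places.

p = 817/2762 ≈ 0.2958.
d = −(3/4) ln(1 − 4p/3) = −0.75 ln(1 − 0.3944) = −0.75 ln(0.6056)
  = −0.75 × (-0.501536) = 0.376152 substitutions/site.

0.376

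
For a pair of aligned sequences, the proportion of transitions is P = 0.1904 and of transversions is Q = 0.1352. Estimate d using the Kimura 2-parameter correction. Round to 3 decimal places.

0.442

Under the Kimura two-parameter model, d = −½ ln(1 − 2P − Q) − ¼ ln(1 − 2Q).
1 − 2P − Q = 0.484, giving −½ ln(0.484) = 0.362835.
1 − 2Q = 0.7296, giving −¼ ln(0.7296) = 0.078815.
d = 0.362835 + 0.078815 = 0.441650.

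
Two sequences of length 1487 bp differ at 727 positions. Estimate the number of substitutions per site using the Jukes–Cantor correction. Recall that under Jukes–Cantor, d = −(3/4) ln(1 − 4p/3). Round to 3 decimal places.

p = 727/1487 ≈ 0.488904.
d = −(3/4) ln(1 − 4p/3) = −0.75 ln(1 − 0.651872) = −0.75 ln(0.348128)
  = −0.75 × (-1.055185) = 0.791389 substitutions/site.

0.791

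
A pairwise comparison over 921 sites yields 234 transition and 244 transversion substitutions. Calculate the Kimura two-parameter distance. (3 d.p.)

P = 234/921 ≈ 0.254072 and Q = 244/921 ≈ 0.264929.
Under the Kimura two-parameter model, d = −½ ln(1 − 2P − Q) − ¼ ln(1 − 2Q).
1 − 2P − Q = 0.226927, giving −½ ln(0.226927) = 0.741563.
1 − 2Q = 0.470142, giving −¼ ln(0.470142) = 0.188680.
d = 0.741563 + 0.188680 = 0.930243.

0.930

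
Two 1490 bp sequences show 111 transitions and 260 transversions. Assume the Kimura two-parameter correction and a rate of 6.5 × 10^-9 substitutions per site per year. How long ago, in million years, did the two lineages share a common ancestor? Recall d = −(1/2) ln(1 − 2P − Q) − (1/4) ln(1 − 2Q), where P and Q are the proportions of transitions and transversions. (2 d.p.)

P = 111/1490 ≈ 0.074497 and Q = 260/1490 ≈ 0.174497.
Under the Kimura two-parameter model, d = −½ ln(1 − 2P − Q) − ¼ ln(1 − 2Q).
1 − 2P − Q = 0.676509, giving −½ ln(0.676509) = 0.195405.
1 − 2Q = 0.651006, giving −¼ ln(0.651006) = 0.107309.
d = 0.195405 + 0.107309 = 0.302714.
Under a molecular clock d = 2μt, so t = d/(2μ) = 0.302714 / (2 × 6.5 × 10^-9) = 23.29 million years.

23.29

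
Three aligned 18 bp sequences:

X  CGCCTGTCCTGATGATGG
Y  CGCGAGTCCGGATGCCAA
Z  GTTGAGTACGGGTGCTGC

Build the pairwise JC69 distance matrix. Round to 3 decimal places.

d(X,Y) = 0.548, d(X,Z) = 1.012, d(Y,Z) = 0.673

X–Y: 7/18 sites differ → p ≈ 0.388889, d = −0.75 ln(1 − 0.518519) = 0.548166 ≈ 0.548.
X–Z: 10/18 sites differ → p ≈ 0.555556, d = −0.75 ln(1 − 0.740741) = 1.012446 ≈ 1.012.
Y–Z: 8/18 sites differ → p ≈ 0.444444, d = −0.75 ln(1 − 0.592592) = 0.673455 ≈ 0.673.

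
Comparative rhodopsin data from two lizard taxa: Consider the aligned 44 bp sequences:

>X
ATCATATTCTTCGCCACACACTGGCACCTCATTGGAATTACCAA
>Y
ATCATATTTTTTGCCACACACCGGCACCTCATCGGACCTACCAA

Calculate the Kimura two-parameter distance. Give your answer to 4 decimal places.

Of 44 sites, 5 differences are transitions and 1 are transversions, so P = 5/44 ≈ 0.113636 and Q = 1/44 ≈ 0.022727.
Under the Kimura two-parameter model, d = −½ ln(1 − 2P − Q) − ¼ ln(1 − 2Q).
1 − 2P − Q = 0.750001, giving −½ ln(0.750001) = 0.143840.
1 − 2Q = 0.954546, giving −¼ ln(0.954546) = 0.011630.
d = 0.143840 + 0.011630 = 0.155470.

0.1555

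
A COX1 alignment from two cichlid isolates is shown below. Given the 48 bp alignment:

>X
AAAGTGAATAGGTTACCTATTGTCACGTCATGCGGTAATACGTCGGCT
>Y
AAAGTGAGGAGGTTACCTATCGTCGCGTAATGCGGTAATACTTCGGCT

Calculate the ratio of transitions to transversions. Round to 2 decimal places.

Transitions are A↔G and C↔T; transversions are all other mismatches.
Transitions: 3. Transversions: 3.
R = 3/3 = 1.00.

1.00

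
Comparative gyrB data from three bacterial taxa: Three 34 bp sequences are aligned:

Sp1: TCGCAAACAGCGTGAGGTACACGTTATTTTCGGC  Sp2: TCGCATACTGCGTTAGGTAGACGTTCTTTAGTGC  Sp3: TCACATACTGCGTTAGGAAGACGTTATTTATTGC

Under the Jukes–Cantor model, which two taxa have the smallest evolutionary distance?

Sp2 and Sp3

Sp1–Sp2: 8/34 differ, p = 0.235, d = 0.282.
Sp1–Sp3: 9/34 differ, p = 0.265, d = 0.326.
Sp2–Sp3: 4/34 differ, p = 0.118, d = 0.128.
The smallest distance is between Sp2 and Sp3.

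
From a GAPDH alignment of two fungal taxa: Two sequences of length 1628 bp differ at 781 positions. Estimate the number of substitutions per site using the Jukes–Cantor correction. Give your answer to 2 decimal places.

p = 781/1628 ≈ 0.47973.
d = −(3/4) ln(1 − 4p/3) = −0.75 ln(1 − 0.63964) = −0.75 ln(0.36036)
  = −0.75 × (-1.020652) = 0.765489 substitutions/site.

0.77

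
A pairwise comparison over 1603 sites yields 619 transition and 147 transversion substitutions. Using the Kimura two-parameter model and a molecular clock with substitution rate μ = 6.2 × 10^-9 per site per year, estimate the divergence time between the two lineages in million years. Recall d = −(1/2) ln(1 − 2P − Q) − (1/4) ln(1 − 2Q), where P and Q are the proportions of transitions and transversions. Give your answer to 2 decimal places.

P = 619/1603 ≈ 0.386151 and Q = 147/1603 ≈ 0.091703.
Under the Kimura two-parameter model, d = −½ ln(1 − 2P − Q) − ¼ ln(1 − 2Q).
1 − 2P − Q = 0.135995, giving −½ ln(0.135995) = 0.997569.
1 − 2Q = 0.816594, giving −¼ ln(0.816594) = 0.050653.
d = 0.997569 + 0.050653 = 1.048222.
Under a molecular clock d = 2μt, so t = d/(2μ) = 1.048222 / (2 × 6.2 × 10^-9) = 84.53 million years.

84.53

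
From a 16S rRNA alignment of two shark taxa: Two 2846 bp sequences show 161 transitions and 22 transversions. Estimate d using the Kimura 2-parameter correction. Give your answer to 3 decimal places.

P = 161/2846 ≈ 0.056571 and Q = 22/2846 ≈ 0.00773.
Under the Kimura two-parameter model, d = −½ ln(1 − 2P − Q) − ¼ ln(1 − 2Q).
1 − 2P − Q = 0.879128, giving −½ ln(0.879128) = 0.064412.
1 − 2Q = 0.98454, giving −¼ ln(0.98454) = 0.003895.
d = 0.064412 + 0.003895 = 0.068307.

0.068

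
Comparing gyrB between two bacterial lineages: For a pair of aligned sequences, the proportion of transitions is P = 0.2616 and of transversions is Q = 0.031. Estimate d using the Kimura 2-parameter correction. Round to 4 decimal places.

0.4199

Under the Kimura two-parameter model, d = −½ ln(1 − 2P − Q) − ¼ ln(1 − 2Q).
1 − 2P − Q = 0.4458, giving −½ ln(0.4458) = 0.403942.
1 − 2Q = 0.938, giving −¼ ln(0.938) = 0.016001.
d = 0.403942 + 0.016001 = 0.419943.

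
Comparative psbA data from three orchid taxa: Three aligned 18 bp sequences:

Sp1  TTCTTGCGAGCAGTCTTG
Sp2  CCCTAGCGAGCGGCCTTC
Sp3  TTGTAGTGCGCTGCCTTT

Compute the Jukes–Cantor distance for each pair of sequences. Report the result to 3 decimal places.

d(Sp1,Sp2) = 0.441, d(Sp1,Sp3) = 0.548, d(Sp2,Sp3) = 0.548

Sp1–Sp2: 6/18 sites differ → p ≈ 0.333333, d = −0.75 ln(1 − 0.444444) = 0.440839 ≈ 0.441.
Sp1–Sp3: 7/18 sites differ → p ≈ 0.388889, d = −0.75 ln(1 − 0.518519) = 0.548166 ≈ 0.548.
Sp2–Sp3: 7/18 sites differ → p ≈ 0.388889, d = −0.75 ln(1 − 0.518519) = 0.548166 ≈ 0.548.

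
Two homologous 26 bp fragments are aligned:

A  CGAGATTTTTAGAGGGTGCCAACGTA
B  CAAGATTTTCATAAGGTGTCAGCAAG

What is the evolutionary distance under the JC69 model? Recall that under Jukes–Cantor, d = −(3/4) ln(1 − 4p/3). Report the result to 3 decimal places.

The sequences differ at 9 of 26 sites (2, 10, 12, 14, 19, 22, 24, 25, 26), so p = 9/26 ≈ 0.346154.
d = −(3/4) ln(1 − 4p/3) = −0.75 ln(1 − 0.461539) = −0.75 ln(0.538461)
  = −0.75 × (-0.619040) = 0.464280 substitutions/site.

0.464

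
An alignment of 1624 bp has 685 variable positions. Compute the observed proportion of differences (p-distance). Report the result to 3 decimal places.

p = 685/1624 = 0.421798… ≈ 0.422 (to 3 d.p.).

0.422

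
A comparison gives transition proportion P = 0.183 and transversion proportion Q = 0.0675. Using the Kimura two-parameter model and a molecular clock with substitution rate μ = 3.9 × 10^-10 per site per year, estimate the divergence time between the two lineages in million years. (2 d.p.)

Under the Kimura two-parameter model, d = −½ ln(1 − 2P − Q) − ¼ ln(1 − 2Q).
1 − 2P − Q = 0.5665, giving −½ ln(0.5665) = 0.284139.
1 − 2Q = 0.865, giving −¼ ln(0.865) = 0.036256.
d = 0.284139 + 0.036256 = 0.320395.
Under a molecular clock d = 2μt, so t = d/(2μ) = 0.320395 / (2 × 3.9 × 10^-10) = 410.76 million years.

410.76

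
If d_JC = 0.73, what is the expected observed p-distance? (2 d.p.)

0.47

p = (3/4)(1 − e^(−4d/3)) = 0.75 × (1 − e^(-0.973333)) = 0.75 × (1 − 0.377822) = 0.466634.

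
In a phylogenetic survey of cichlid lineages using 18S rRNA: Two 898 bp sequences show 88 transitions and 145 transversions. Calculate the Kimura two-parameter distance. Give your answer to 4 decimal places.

0.3187

P = 88/898 ≈ 0.097996 and Q = 145/898 ≈ 0.16147.
Under the Kimura two-parameter model, d = −½ ln(1 − 2P − Q) − ¼ ln(1 − 2Q).
1 − 2P − Q = 0.642538, giving −½ ln(0.642538) = 0.221165.
1 − 2Q = 0.67706, giving −¼ ln(0.67706) = 0.097499.
d = 0.221165 + 0.097499 = 0.318664.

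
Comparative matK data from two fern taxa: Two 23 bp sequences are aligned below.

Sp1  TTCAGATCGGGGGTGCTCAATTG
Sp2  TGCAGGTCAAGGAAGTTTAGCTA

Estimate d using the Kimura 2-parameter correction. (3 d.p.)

Of 23 sites, 9 differences are transitions and 2 are transversions, so P = 9/23 ≈ 0.391304 and Q = 2/23 ≈ 0.086957.
Under the Kimura two-parameter model, d = −½ ln(1 − 2P − Q) − ¼ ln(1 − 2Q).
1 − 2P − Q = 0.130435, giving −½ ln(0.130435) = 1.018440.
1 − 2Q = 0.826086, giving −¼ ln(0.826086) = 0.047764.
d = 1.018440 + 0.047764 = 1.066204.

1.066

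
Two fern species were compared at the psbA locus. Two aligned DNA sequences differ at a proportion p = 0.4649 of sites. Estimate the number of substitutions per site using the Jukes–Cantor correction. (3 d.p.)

0.725

d = −(3/4) ln(1 − 4p/3) = −0.75 ln(1 − 0.619867) = −0.75 ln(0.380133)
  = −0.75 × (-0.967234) = 0.725426 substitutions/site.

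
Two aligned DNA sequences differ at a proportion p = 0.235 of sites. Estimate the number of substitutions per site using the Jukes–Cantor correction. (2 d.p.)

0.28

d = −(3/4) ln(1 − 4p/3) = −0.75 ln(1 − 0.313333) = −0.75 ln(0.686667)
  = −0.75 × (-0.375906) = 0.281930 substitutions/site.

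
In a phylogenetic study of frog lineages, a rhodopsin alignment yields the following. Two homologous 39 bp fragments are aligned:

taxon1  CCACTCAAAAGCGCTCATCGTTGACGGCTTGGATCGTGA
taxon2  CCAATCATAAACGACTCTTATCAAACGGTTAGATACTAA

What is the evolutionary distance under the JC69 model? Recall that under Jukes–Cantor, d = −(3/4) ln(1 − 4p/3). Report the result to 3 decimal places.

The sequences differ at 18 of 39 sites, so p = 18/39 ≈ 0.461538.
d = −(3/4) ln(1 − 4p/3) = −0.75 ln(1 − 0.615384) = −0.75 ln(0.384616)
  = −0.75 × (-0.955510) = 0.716633 substitutions/site.

0.717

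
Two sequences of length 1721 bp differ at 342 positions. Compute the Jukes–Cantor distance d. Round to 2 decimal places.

0.23

p = 342/1721 ≈ 0.198722.
d = −(3/4) ln(1 − 4p/3) = −0.75 ln(1 − 0.264963) = −0.75 ln(0.735037)
  = −0.75 × (-0.307834) = 0.230876 substitutions/site.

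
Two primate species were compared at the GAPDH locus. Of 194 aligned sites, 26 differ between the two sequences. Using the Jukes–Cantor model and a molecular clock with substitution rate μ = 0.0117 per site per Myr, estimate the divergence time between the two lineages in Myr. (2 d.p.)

6.31

p = 26/194 ≈ 0.134021.
d = −(3/4) ln(1 − 4p/3) = −0.75 ln(1 − 0.178695) = −0.75 ln(0.821305)
  = −0.75 × (-0.196861) = 0.147646 substitutions/site.
Under a molecular clock d = 2μt, so t = d/(2μ) = 0.147646 / (2 × 0.0117) = 6.31 Myr.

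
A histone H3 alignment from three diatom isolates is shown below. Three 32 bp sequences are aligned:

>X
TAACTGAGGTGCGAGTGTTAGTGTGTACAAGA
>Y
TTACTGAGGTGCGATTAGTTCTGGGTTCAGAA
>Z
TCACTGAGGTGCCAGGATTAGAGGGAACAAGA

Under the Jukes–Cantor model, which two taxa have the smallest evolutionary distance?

X and Z

X–Y: 10/32 differ, p = 0.313, d = 0.404.
X–Z: 7/32 differ, p = 0.219, d = 0.259.
Y–Z: 12/32 differ, p = 0.375, d = 0.520.
The smallest distance is between X and Z.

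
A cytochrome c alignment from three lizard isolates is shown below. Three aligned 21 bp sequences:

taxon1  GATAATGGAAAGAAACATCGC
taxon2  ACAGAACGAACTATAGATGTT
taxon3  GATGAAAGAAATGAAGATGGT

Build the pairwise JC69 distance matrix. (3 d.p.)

d(taxon1,taxon2) = 1.309, d(taxon1,taxon3) = 0.532, d(taxon2,taxon3) = 0.532

taxon1–taxon2: 13/21 sites differ → p ≈ 0.619048, d = −0.75 ln(1 − 0.825397) = 1.308930 ≈ 1.309.
taxon1–taxon3: 8/21 sites differ → p ≈ 0.380952, d = −0.75 ln(1 − 0.507936) = 0.531860 ≈ 0.532.
taxon2–taxon3: 8/21 sites differ → p ≈ 0.380952, d = −0.75 ln(1 − 0.507936) = 0.531860 ≈ 0.532.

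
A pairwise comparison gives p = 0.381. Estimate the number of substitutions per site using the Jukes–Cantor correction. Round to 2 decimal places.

0.53

d = −(3/4) ln(1 − 4p/3) = −0.75 ln(1 − 0.508) = −0.75 ln(0.492)
  = −0.75 × (-0.709277) = 0.531958 substitutions/site.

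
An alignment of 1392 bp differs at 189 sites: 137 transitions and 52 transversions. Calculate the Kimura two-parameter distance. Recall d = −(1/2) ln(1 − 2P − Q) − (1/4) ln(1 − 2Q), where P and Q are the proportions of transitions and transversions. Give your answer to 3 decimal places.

0.153

P = 137/1392 ≈ 0.09842 and Q = 52/1392 ≈ 0.037356.
Under the Kimura two-parameter model, d = −½ ln(1 − 2P − Q) − ¼ ln(1 − 2Q).
1 − 2P − Q = 0.765804, giving −½ ln(0.765804) = 0.133415.
1 − 2Q = 0.925288, giving −¼ ln(0.925288) = 0.019413.
d = 0.133415 + 0.019413 = 0.152828.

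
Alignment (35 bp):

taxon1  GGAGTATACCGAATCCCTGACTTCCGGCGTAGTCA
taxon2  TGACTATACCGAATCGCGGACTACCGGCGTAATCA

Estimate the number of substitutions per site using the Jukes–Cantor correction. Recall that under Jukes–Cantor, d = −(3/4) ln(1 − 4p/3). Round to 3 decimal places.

The sequences differ at 6 of 35 sites (1, 4, 16, 18, 23, 32), so p = 6/35 ≈ 0.171429.
d = −(3/4) ln(1 − 4p/3) = −0.75 ln(1 − 0.228572) = −0.75 ln(0.771428)
  = −0.75 × (-0.259512) = 0.194634 substitutions/site.

0.195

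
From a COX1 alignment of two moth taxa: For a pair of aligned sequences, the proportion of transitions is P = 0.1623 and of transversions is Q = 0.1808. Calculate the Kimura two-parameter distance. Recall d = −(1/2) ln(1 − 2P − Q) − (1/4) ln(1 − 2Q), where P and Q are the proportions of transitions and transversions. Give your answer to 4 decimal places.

Under the Kimura two-parameter model, d = −½ ln(1 − 2P − Q) − ¼ ln(1 − 2Q).
1 − 2P − Q = 0.4946, giving −½ ln(0.4946) = 0.352003.
1 − 2Q = 0.6384, giving −¼ ln(0.6384) = 0.112198.
d = 0.352003 + 0.112198 = 0.464201.

0.4642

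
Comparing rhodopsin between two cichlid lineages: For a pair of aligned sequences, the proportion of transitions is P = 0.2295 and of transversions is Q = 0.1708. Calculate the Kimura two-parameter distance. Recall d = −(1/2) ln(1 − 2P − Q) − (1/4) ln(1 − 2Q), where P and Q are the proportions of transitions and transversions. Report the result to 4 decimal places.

0.6013

Under the Kimura two-parameter model, d = −½ ln(1 − 2P − Q) − ¼ ln(1 − 2Q).
1 − 2P − Q = 0.3702, giving −½ ln(0.3702) = 0.496856.
1 − 2Q = 0.6584, giving −¼ ln(0.6584) = 0.104486.
d = 0.496856 + 0.104486 = 0.601342.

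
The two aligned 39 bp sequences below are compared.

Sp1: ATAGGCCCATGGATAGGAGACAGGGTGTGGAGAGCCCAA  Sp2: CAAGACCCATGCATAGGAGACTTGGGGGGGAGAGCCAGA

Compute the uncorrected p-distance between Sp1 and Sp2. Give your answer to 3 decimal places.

0.256

The sequences differ at 10 of 39 positions (sites 1, 2, 5, 12, 22, 23, 26, 28, 37, 38).
p = 10/39 = 0.256410… ≈ 0.256 (to 3 d.p.).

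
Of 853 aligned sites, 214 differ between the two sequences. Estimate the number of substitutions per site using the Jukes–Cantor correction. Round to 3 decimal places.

0.305

p = 214/853 ≈ 0.250879.
d = −(3/4) ln(1 − 4p/3) = −0.75 ln(1 − 0.334505) = −0.75 ln(0.665495)
  = −0.75 × (-0.407224) = 0.305418 substitutions/site.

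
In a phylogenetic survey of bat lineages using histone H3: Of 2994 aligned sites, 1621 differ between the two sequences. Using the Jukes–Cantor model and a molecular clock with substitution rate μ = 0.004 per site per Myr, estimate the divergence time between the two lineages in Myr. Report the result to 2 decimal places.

119.97

p = 1621/2994 ≈ 0.541416.
d = −(3/4) ln(1 − 4p/3) = −0.75 ln(1 − 0.721888) = −0.75 ln(0.278112)
  = −0.75 × (-1.279731) = 0.959798 substitutions/site.
Under a molecular clock d = 2μt, so t = d/(2μ) = 0.959798 / (2 × 0.004) = 119.97 Myr.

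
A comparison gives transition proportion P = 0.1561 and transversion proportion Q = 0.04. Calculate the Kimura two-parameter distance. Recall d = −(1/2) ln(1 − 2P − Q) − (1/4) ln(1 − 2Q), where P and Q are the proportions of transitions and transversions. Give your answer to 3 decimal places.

0.238

Under the Kimura two-parameter model, d = −½ ln(1 − 2P − Q) − ¼ ln(1 − 2Q).
1 − 2P − Q = 0.6478, giving −½ ln(0.6478) = 0.217087.
1 − 2Q = 0.92, giving −¼ ln(0.92) = 0.020845.
d = 0.217087 + 0.020845 = 0.237932.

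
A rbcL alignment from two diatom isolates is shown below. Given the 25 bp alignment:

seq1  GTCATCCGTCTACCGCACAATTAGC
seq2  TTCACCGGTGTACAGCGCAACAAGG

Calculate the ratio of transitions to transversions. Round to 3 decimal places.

0.500

Transitions are A↔G and C↔T; transversions are all other mismatches.
Transitions: 3. Transversions: 6.
R = 3/6 = 0.500.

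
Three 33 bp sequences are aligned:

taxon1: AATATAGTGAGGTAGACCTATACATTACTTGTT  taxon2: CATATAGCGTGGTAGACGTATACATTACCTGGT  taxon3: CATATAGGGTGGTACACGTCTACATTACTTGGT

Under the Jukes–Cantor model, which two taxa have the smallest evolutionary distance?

taxon1–taxon2: 6/33 differ, p = 0.182, d = 0.208.
taxon1–taxon3: 7/33 differ, p = 0.212, d = 0.249.
taxon2–taxon3: 4/33 differ, p = 0.121, d = 0.132.
The smallest distance is between taxon2 and taxon3.

taxon2 and taxon3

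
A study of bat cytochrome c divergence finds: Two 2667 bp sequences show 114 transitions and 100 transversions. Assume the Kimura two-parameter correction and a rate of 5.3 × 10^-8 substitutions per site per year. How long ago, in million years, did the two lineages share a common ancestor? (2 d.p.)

P = 114/2667 ≈ 0.042745 and Q = 100/2667 ≈ 0.037495.
Under the Kimura two-parameter model, d = −½ ln(1 − 2P − Q) − ¼ ln(1 − 2Q).
1 − 2P − Q = 0.877015, giving −½ ln(0.877015) = 0.065616.
1 − 2Q = 0.92501, giving −¼ ln(0.92501) = 0.019488.
d = 0.065616 + 0.019488 = 0.085104.
Under a molecular clock d = 2μt, so t = d/(2μ) = 0.085104 / (2 × 5.3 × 10^-8) = 0.80 million years.

0.80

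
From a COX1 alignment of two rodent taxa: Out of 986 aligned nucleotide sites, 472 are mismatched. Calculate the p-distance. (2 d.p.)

0.48

p = 472/986 = 0.478701… ≈ 0.48 (to 2 d.p.).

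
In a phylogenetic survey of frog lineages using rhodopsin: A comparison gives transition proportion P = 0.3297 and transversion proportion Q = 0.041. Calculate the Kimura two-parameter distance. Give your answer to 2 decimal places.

0.62

Under the Kimura two-parameter model, d = −½ ln(1 − 2P − Q) − ¼ ln(1 − 2Q).
1 − 2P − Q = 0.2996, giving −½ ln(0.2996) = 0.602654.
1 − 2Q = 0.918, giving −¼ ln(0.918) = 0.021389.
d = 0.602654 + 0.021389 = 0.624043.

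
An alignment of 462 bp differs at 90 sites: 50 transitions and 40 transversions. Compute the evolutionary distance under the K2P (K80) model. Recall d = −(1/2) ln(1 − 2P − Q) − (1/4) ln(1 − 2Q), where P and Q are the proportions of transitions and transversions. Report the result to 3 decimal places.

0.228

P = 50/462 ≈ 0.108225 and Q = 40/462 ≈ 0.08658.
Under the Kimura two-parameter model, d = −½ ln(1 − 2P − Q) − ¼ ln(1 − 2Q).
1 − 2P − Q = 0.69697, giving −½ ln(0.69697) = 0.180506.
1 − 2Q = 0.82684, giving −¼ ln(0.82684) = 0.047536.
d = 0.180506 + 0.047536 = 0.228042.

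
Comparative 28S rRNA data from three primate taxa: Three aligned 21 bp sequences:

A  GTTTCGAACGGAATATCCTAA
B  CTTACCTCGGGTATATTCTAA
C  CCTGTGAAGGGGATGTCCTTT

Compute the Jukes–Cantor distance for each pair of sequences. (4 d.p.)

A–B: 8/21 sites differ → p ≈ 0.380952, d = −0.75 ln(1 − 0.507936) = 0.531860 ≈ 0.5319.
A–C: 9/21 sites differ → p ≈ 0.428571, d = −0.75 ln(1 − 0.571428) = 0.635472 ≈ 0.6355.
B–C: 11/21 sites differ → p ≈ 0.52381, d = −0.75 ln(1 − 0.698413) = 0.899023 ≈ 0.8990.

d(A,B) = 0.5319, d(A,C) = 0.6355, d(B,C) = 0.8990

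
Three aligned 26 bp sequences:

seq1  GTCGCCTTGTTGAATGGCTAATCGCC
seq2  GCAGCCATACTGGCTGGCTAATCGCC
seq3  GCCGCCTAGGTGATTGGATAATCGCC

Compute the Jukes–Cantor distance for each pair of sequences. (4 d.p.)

d(seq1,seq2) = 0.3335, d(seq1,seq3) = 0.2222, d(seq2,seq3) = 0.3961

seq1–seq2: 7/26 sites differ → p ≈ 0.269231, d = −0.75 ln(1 − 0.358975) = 0.333515 ≈ 0.3335.
seq1–seq3: 5/26 sites differ → p ≈ 0.192308, d = −0.75 ln(1 − 0.256411) = 0.222200 ≈ 0.2222.
seq2–seq3: 8/26 sites differ → p ≈ 0.307692, d = −0.75 ln(1 − 0.410256) = 0.396050 ≈ 0.3961.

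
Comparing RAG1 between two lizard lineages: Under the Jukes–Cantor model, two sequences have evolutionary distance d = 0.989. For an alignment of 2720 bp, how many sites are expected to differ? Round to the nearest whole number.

1494

Invert JC69: p = (3/4)(1 − e^(−4d/3)) = 0.75 × (1 − e^(-1.318667)) = 0.75 × (1 − 0.267492) = 0.549381.
Expected differing sites = pL ≈ 0.549381 × 2720 = 1494.31632 ≈ 1494.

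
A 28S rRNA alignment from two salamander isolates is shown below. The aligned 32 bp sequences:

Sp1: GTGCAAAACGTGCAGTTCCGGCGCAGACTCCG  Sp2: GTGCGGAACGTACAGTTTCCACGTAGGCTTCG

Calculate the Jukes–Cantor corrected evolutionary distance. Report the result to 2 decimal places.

0.35

The sequences differ at 9 of 32 sites (5, 6, 12, 18, 20, 21, 24, 27, 30), so p = 9/32 = 0.28125.
d = −(3/4) ln(1 − 4p/3) = −0.75 ln(1 − 0.375) = −0.75 ln(0.625)
  = −0.75 × (-0.470004) = 0.352503 substitutions/site.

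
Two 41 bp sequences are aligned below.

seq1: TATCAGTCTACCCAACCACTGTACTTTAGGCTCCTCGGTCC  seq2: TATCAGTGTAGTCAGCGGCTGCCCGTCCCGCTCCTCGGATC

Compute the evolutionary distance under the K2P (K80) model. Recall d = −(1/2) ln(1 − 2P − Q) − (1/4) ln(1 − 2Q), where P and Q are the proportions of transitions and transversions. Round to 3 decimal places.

Of 41 sites, 6 differences are transitions and 8 are transversions, so P = 6/41 ≈ 0.146341 and Q = 8/41 ≈ 0.195122.
Under the Kimura two-parameter model, d = −½ ln(1 − 2P − Q) − ¼ ln(1 − 2Q).
1 − 2P − Q = 0.512196, giving −½ ln(0.512196) = 0.334524.
1 − 2Q = 0.609756, giving −¼ ln(0.609756) = 0.123674.
d = 0.334524 + 0.123674 = 0.458198.

0.458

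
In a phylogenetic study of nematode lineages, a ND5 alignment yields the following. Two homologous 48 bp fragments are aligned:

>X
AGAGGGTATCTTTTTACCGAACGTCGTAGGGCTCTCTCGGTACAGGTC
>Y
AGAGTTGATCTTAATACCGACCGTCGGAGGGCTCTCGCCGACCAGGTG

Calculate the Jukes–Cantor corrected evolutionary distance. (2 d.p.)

0.30

The sequences differ at 12 of 48 sites, so p = 12/48 = 0.25.
d = −(3/4) ln(1 − 4p/3) = −0.75 ln(1 − 0.333333) = −0.75 ln(0.666667)
  = −0.75 × (-0.405465) = 0.304099 substitutions/site.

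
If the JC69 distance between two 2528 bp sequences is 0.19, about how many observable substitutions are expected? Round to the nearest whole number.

424

Invert JC69: p = (3/4)(1 − e^(−4d/3)) = 0.75 × (1 − e^(-0.253333)) = 0.75 × (1 − 0.776209) = 0.167843.
Expected differing sites = pL ≈ 0.167843 × 2528 = 424.307104 ≈ 424.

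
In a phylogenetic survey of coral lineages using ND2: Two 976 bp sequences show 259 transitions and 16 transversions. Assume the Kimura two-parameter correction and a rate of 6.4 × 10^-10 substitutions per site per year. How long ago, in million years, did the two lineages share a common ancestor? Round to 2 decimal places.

315.95

P = 259/976 ≈ 0.265369 and Q = 16/976 ≈ 0.016393.
Under the Kimura two-parameter model, d = −½ ln(1 − 2P − Q) − ¼ ln(1 − 2Q).
1 − 2P − Q = 0.452869, giving −½ ln(0.452869) = 0.396076.
1 − 2Q = 0.967214, giving −¼ ln(0.967214) = 0.008334.
d = 0.396076 + 0.008334 = 0.404410.
Under a molecular clock d = 2μt, so t = d/(2μ) = 0.404410 / (2 × 6.4 × 10^-10) = 315.95 million years.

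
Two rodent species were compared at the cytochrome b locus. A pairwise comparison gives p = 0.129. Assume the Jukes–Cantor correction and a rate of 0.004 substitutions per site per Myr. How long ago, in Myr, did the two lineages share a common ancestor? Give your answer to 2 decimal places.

d = −(3/4) ln(1 − 4p/3) = −0.75 ln(1 − 0.172) = −0.75 ln(0.828)
  = −0.75 × (-0.188742) = 0.141557 substitutions/site.
Under a molecular clock d = 2μt, so t = d/(2μ) = 0.141557 / (2 × 0.004) = 17.69 Myr.

17.69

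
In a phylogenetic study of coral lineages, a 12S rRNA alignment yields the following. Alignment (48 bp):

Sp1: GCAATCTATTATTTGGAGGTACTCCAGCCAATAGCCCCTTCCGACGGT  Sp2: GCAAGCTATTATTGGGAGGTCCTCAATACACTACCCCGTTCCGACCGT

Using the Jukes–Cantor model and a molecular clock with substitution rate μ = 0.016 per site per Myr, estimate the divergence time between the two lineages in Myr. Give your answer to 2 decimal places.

The sequences differ at 10 of 48 sites (5, 14, 21, 25, 27, 28, 31, 34, 38, 46), so p = 10/48 ≈ 0.208333.
d = −(3/4) ln(1 − 4p/3) = −0.75 ln(1 − 0.277777) = −0.75 ln(0.722223)
  = −0.75 × (-0.325421) = 0.244066 substitutions/site.
Under a molecular clock d = 2μt, so t = d/(2μ) = 0.244066 / (2 × 0.016) = 7.63 Myr.

7.63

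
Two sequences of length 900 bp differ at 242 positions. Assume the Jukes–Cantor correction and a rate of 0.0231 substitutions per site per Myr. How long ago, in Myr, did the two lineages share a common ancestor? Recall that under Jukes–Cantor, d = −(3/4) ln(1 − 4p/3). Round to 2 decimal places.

7.21

p = 242/900 ≈ 0.268889.
d = −(3/4) ln(1 − 4p/3) = −0.75 ln(1 − 0.358519) = −0.75 ln(0.641481)
  = −0.75 × (-0.443976) = 0.332982 substitutions/site.
Under a molecular clock d = 2μt, so t = d/(2μ) = 0.332982 / (2 × 0.0231) = 7.21 Myr.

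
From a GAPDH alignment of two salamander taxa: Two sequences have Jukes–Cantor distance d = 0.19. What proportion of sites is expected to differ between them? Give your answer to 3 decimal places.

0.168

p = (3/4)(1 − e^(−4d/3)) = 0.75 × (1 − e^(-0.253333)) = 0.75 × (1 − 0.776209) = 0.167843.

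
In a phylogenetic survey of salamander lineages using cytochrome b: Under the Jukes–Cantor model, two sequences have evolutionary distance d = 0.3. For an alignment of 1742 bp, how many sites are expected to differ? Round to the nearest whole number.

431

Invert JC69: p = (3/4)(1 − e^(−4d/3)) = 0.75 × (1 − e^(-0.4)) = 0.75 × (1 − 0.670320) = 0.247260.
Expected differing sites = pL ≈ 0.247260 × 1742 = 430.72692 ≈ 431.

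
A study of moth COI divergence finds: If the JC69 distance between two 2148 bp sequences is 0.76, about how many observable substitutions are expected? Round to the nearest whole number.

Invert JC69: p = (3/4)(1 − e^(−4d/3)) = 0.75 × (1 − e^(-1.013333)) = 0.75 × (1 − 0.363007) = 0.477745.
Expected differing sites = pL ≈ 0.477745 × 2148 = 1026.19626 ≈ 1026.

1026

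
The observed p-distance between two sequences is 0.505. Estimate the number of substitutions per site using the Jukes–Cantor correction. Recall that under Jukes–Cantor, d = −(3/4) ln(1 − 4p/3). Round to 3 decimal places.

d = −(3/4) ln(1 − 4p/3) = −0.75 ln(1 − 0.673333) = −0.75 ln(0.326667)
  = −0.75 × (-1.118814) = 0.839111 substitutions/site.

0.839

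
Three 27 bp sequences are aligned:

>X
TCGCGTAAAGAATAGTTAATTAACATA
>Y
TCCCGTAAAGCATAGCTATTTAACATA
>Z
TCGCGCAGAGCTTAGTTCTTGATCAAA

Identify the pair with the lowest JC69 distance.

X and Y

X–Y: 4/27 differ, p = 0.148, d = 0.165.
X–Z: 9/27 differ, p = 0.333, d = 0.441.
Y–Z: 9/27 differ, p = 0.333, d = 0.441.
The smallest distance is between X and Y.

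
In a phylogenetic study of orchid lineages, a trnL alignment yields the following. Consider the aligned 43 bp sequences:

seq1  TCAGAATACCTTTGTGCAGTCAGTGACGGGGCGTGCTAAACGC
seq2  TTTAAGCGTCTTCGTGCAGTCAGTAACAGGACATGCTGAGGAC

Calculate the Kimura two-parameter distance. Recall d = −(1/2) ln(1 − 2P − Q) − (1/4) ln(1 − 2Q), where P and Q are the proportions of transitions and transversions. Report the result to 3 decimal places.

0.623

Of 43 sites, 14 differences are transitions and 2 are transversions, so P = 14/43 ≈ 0.325581 and Q = 2/43 ≈ 0.046512.
Under the Kimura two-parameter model, d = −½ ln(1 − 2P − Q) − ¼ ln(1 − 2Q).
1 − 2P − Q = 0.302326, giving −½ ln(0.302326) = 0.598125.
1 − 2Q = 0.906976, giving −¼ ln(0.906976) = 0.024410.
d = 0.598125 + 0.024410 = 0.622535.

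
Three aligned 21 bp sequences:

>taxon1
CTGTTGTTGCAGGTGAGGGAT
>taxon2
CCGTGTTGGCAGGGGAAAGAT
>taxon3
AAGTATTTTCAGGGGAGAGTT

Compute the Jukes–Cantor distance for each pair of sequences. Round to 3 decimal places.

d(taxon1,taxon2) = 0.441, d(taxon1,taxon3) = 0.532, d(taxon2,taxon3) = 0.441

taxon1–taxon2: 7/21 sites differ → p ≈ 0.333333, d = −0.75 ln(1 − 0.444444) = 0.440839 ≈ 0.441.
taxon1–taxon3: 8/21 sites differ → p ≈ 0.380952, d = −0.75 ln(1 − 0.507936) = 0.531860 ≈ 0.532.
taxon2–taxon3: 7/21 sites differ → p ≈ 0.333333, d = −0.75 ln(1 − 0.444444) = 0.440839 ≈ 0.441.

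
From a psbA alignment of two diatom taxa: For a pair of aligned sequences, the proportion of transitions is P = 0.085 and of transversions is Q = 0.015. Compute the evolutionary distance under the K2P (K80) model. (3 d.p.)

Under the Kimura two-parameter model, d = −½ ln(1 − 2P − Q) − ¼ ln(1 − 2Q).
1 − 2P − Q = 0.815, giving −½ ln(0.815) = 0.102284.
1 − 2Q = 0.97, giving −¼ ln(0.97) = 0.007615.
d = 0.102284 + 0.007615 = 0.109899.

0.110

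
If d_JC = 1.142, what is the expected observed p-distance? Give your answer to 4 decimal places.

0.5864

p = (3/4)(1 − e^(−4d/3)) = 0.75 × (1 − e^(-1.522667)) = 0.75 × (1 − 0.218129) = 0.586403.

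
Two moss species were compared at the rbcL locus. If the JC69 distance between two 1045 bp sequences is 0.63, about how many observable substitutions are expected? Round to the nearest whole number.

Invert JC69: p = (3/4)(1 − e^(−4d/3)) = 0.75 × (1 − e^(-0.84)) = 0.75 × (1 − 0.431711) = 0.426217.
Expected differing sites = pL ≈ 0.426217 × 1045 = 445.396765 ≈ 445.

445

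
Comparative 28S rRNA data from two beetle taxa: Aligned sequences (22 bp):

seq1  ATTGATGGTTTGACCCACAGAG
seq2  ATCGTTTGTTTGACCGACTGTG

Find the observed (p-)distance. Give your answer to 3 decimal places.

0.273

The sequences differ at 6 of 22 positions (sites 3, 5, 7, 16, 19, 21).
p = 6/22 = 0.272727… ≈ 0.273 (to 3 d.p.).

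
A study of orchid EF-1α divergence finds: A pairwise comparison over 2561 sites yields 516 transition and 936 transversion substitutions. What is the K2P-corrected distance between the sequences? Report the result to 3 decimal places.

1.060

P = 516/2561 ≈ 0.201484 and Q = 936/2561 ≈ 0.365482.
Under the Kimura two-parameter model, d = −½ ln(1 − 2P − Q) − ¼ ln(1 − 2Q).
1 − 2P − Q = 0.23155, giving −½ ln(0.23155) = 0.731480.
1 − 2Q = 0.269036, giving −¼ ln(0.269036) = 0.328228.
d = 0.731480 + 0.328228 = 1.059708.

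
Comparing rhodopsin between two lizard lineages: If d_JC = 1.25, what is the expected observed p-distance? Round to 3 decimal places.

0.608

p = (3/4)(1 − e^(−4d/3)) = 0.75 × (1 − e^(-1.666667)) = 0.75 × (1 − 0.188876) = 0.608343.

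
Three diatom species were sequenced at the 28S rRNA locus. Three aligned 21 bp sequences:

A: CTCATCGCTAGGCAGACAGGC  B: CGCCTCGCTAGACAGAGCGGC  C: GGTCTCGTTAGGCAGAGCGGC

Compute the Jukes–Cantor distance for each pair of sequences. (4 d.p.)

A–B: 5/21 sites differ → p ≈ 0.238095, d = −0.75 ln(1 − 0.31746) = 0.286451 ≈ 0.2865.
A–C: 7/21 sites differ → p ≈ 0.333333, d = −0.75 ln(1 − 0.444444) = 0.440839 ≈ 0.4408.
B–C: 4/21 sites differ → p ≈ 0.190476, d = −0.75 ln(1 − 0.253968) = 0.219740 ≈ 0.2197.

d(A,B) = 0.2865, d(A,C) = 0.4408, d(B,C) = 0.2197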